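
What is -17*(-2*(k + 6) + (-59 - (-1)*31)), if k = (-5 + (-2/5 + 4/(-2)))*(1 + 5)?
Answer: -4148/5 ≈ -829.60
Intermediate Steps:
k = -222/5 (k = (-5 + (-2*⅕ + 4*(-½)))*6 = (-5 + (-⅖ - 2))*6 = (-5 - 12/5)*6 = -37/5*6 = -222/5 ≈ -44.400)
-17*(-2*(k + 6) + (-59 - (-1)*31)) = -17*(-2*(-222/5 + 6) + (-59 - (-1)*31)) = -17*(-2*(-192/5) + (-59 - 1*(-31))) = -17*(384/5 + (-59 + 31)) = -17*(384/5 - 28) = -17*244/5 = -4148/5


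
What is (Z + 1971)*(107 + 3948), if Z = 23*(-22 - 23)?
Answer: 3795480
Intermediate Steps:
Z = -1035 (Z = 23*(-45) = -1035)
(Z + 1971)*(107 + 3948) = (-1035 + 1971)*(107 + 3948) = 936*4055 = 3795480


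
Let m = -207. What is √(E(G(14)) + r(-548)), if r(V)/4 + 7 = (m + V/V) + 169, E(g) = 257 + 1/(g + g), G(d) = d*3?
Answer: √142905/42 ≈ 9.0007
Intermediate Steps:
G(d) = 3*d
E(g) = 257 + 1/(2*g)
r(V) = -176 (r(V) = -28 + 4*((-207 + V/V) + 169) = -28 + 4*((-207 + 1) + 169) = -28 + 4*(-206 + 169) = -28 + 4*(-37) = -28 - 148 = -176)
√(E(G(14)) + r(-548)) = √((257 + 1/(2*((3*14)))) - 176) = √((257 + (½)/42) - 176) = √((257 + (½)*(1/42)) - 176) = √((257 + 1/84) - 176) = √(21589/84 - 176) = √(6805/84) = √142905/42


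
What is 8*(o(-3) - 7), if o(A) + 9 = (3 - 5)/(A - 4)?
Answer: -880/7 ≈ -125.71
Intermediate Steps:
o(A) = -9 - 2/(-4 + A) (o(A) = -9 + (3 - 5)/(A - 4) = -9 - 2/(-4 + A))
8*(o(-3) - 7) = 8*((34 - 9*(-3))/(-4 - 3) - 7) = 8*((34 + 27)/(-7) - 7) = 8*(-⅐*61 - 7) = 8*(-61/7 - 7) = 8*(-110/7) = -880/7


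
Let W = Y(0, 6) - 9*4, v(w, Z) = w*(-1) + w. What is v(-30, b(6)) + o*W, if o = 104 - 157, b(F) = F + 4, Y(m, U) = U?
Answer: 1590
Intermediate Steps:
b(F) = 4 + F
v(w, Z) = 0 (v(w, Z) = -w + w = 0)
o = -53
W = -30 (W = 6 - 9*4 = 6 - 36 = -30)
v(-30, b(6)) + o*W = 0 - 53*(-30) = 0 + 1590 = 1590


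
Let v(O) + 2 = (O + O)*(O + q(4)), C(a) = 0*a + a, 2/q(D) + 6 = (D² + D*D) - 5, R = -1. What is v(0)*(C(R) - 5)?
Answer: 12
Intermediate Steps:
q(D) = 2/(-11 + 2*D²) (q(D) = 2/(-6 + ((D² + D*D) - 5)) = 2/(-6 + ((D² + D²) - 5)) = 2/(-6 + (2*D² - 5)) = 2/(-6 + (-5 + 2*D²)) = 2/(-11 + 2*D²))
C(a) = a (C(a) = 0 + a = a)
v(O) = -2 + 2*O*(2/21 + O) (v(O) = -2 + (O + O)*(O + 2/(-11 + 2*4²)) = -2 + (2*O)*(O + 2/(-11 + 2*16)) = -2 + (2*O)*(O + 2/(-11 + 32)) = -2 + (2*O)*(O + 2/21) = -2 + (2*O)*(2/21 + O) = -2 + 2*O*(2/21 + O))
v(0)*(C(R) - 5) = (-2 + 2*0² + (4/21)*0)*(-1 - 5) = (-2 + 2*0 + 0)*(-6) = (-2 + 0 + 0)*(-6) = -2*(-6) = 12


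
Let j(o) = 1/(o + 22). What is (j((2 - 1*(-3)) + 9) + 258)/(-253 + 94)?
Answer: -9289/5724 ≈ -1.6228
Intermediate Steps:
j(o) = 1/(22 + o)
(j((2 - 1*(-3)) + 9) + 258)/(-253 + 94) = (1/(22 + ((2 - 1*(-3)) + 9)) + 258)/(-253 + 94) = (1/(22 + ((2 + 3) + 9)) + 258)/(-159) = (1/(22 + (5 + 9)) + 258)*(-1/159) = (1/(22 + 14) + 258)*(-1/159) = (1/36 + 258)*(-1/159) = (9289/36)*(-1/159) = -9289/5724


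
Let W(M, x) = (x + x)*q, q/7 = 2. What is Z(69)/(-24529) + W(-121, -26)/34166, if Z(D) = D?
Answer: -10107283/419028907 ≈ -0.024121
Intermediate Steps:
q = 14 (q = 7*2 = 14)
W(M, x) = 28*x (W(M, x) = (x + x)*14 = (2*x)*14 = 28*x)
Z(69)/(-24529) + W(-121, -26)/34166 = 69/(-24529) + (28*(-26))/34166 = 69*(-1/24529) - 728*1/34166 = -69/24529 - 364/17083 = -10107283/419028907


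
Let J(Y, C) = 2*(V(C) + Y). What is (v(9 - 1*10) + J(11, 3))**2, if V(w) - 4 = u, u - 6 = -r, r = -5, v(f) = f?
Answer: 2601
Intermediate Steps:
u = 11 (u = 6 - 1*(-5) = 6 + 5 = 11)
V(w) = 15 (V(w) = 4 + 11 = 15)
J(Y, C) = 30 + 2*Y (J(Y, C) = 2*(15 + Y) = 30 + 2*Y)
(v(9 - 1*10) + J(11, 3))**2 = ((9 - 1*10) + (30 + 2*11))**2 = ((9 - 10) + (30 + 22))**2 = (-1 + 52)**2 = 51**2 = 2601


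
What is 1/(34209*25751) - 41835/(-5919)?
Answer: 12284373050228/1738047187107 ≈ 7.0679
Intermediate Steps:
1/(34209*25751) - 41835/(-5919) = (1/34209)*(1/25751) - 41835*(-1/5919) = 1/880915959 + 13945/1973 = 12284373050228/1738047187107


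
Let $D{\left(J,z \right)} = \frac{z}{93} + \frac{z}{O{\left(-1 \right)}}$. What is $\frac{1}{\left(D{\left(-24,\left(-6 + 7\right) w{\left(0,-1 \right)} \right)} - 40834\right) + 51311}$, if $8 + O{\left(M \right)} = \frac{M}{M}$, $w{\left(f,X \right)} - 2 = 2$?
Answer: $\frac{651}{6820183} \approx 9.5452 \cdot 10^{-5}$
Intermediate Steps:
$w{\left(f,X \right)} = 4$ ($w{\left(f,X \right)} = 2 + 2 = 4$)
$O{\left(M \right)} = -7$ ($O{\left(M \right)} = -8 + \frac{M}{M} = -8 + 1 = -7$)
$D{\left(J,z \right)} = - \frac{86 z}{651}$ ($D{\left(J,z \right)} = \frac{z}{93} + \frac{z}{-7} = z \frac{1}{93} + z \left(- \frac{1}{7}\right) = \frac{z}{93} - \frac{z}{7} = - \frac{86 z}{651}$)
$\frac{1}{\left(D{\left(-24,\left(-6 + 7\right) w{\left(0,-1 \right)} \right)} - 40834\right) + 51311} = \frac{1}{\left(- \frac{86 \left(-6 + 7\right) 4}{651} - 40834\right) + 51311} = \frac{1}{\left(- \frac{86 \cdot 1 \cdot 4}{651} - 40834\right) + 51311} = \frac{1}{\left(\left(- \frac{86}{651}\right) 4 - 40834\right) + 51311} = \frac{1}{\left(- \frac{344}{651} - 40834\right) + 51311} = \frac{1}{- \frac{26583278}{651} + 51311} = \frac{1}{\frac{6820183}{651}} = \frac{651}{6820183}$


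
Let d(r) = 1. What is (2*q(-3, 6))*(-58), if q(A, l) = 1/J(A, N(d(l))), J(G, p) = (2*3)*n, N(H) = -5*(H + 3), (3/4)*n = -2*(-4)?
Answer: -29/16 ≈ -1.8125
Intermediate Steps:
n = 32/3 (n = 4*(-2*(-4))/3 = (4/3)*8 = 32/3 ≈ 10.667)
N(H) = -15 - 5*H (N(H) = -5*(3 + H) = -15 - 5*H)
J(G, p) = 64 (J(G, p) = (2*3)*(32/3) = 6*(32/3) = 64)
q(A, l) = 1/64
(2*q(-3, 6))*(-58) = (2*(1/64))*(-58) = (1/32)*(-58) = -29/16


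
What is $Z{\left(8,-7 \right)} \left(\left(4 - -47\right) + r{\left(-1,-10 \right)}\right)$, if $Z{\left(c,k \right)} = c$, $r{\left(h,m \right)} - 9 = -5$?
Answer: $440$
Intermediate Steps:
$r{\left(h,m \right)} = 4$ ($r{\left(h,m \right)} = 9 - 5 = 4$)
$Z{\left(8,-7 \right)} \left(\left(4 - -47\right) + r{\left(-1,-10 \right)}\right) = 8 \left(\left(4 - -47\right) + 4\right) = 8 \left(\left(4 + 47\right) + 4\right) = 8 \left(51 + 4\right) = 8 \cdot 55 = 440$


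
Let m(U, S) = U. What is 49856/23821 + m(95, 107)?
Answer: 56411/581 ≈ 97.093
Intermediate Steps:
49856/23821 + m(95, 107) = 49856/23821 + 95 = 49856*(1/23821) + 95 = 1216/581 + 95 = 56411/581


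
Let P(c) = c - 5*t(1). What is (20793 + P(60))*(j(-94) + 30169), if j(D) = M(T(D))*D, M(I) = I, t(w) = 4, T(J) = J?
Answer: 812591165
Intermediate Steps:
P(c) = -20 + c (P(c) = c - 5*4 = c - 20 = -20 + c)
j(D) = D² (j(D) = D*D = D²)
(20793 + P(60))*(j(-94) + 30169) = (20793 + (-20 + 60))*((-94)² + 30169) = (20793 + 40)*(8836 + 30169) = 20833*39005 = 812591165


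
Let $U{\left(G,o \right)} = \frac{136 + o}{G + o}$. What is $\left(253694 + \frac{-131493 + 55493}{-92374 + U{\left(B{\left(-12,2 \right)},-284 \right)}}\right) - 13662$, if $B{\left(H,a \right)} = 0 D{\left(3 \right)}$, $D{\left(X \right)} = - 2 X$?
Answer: $\frac{1574259348544}{6558517} \approx 2.4003 \cdot 10^{5}$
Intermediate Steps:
$B{\left(H,a \right)} = 0$ ($B{\left(H,a \right)} = 0 \left(\left(-2\right) 3\right) = 0 \left(-6\right) = 0$)
$U{\left(G,o \right)} = \frac{136 + o}{G + o}$
$\left(253694 + \frac{-131493 + 55493}{-92374 + U{\left(B{\left(-12,2 \right)},-284 \right)}}\right) - 13662 = \left(253694 + \frac{-131493 + 55493}{-92374 + \frac{136 - 284}{0 - 284}}\right) - 13662 = \left(253694 - \frac{76000}{-92374 + \frac{1}{-284} \left(-148\right)}\right) - 13662 = \left(253694 - \frac{76000}{-92374 - - \frac{37}{71}}\right) - 13662 = \left(253694 - \frac{76000}{-92374 + \frac{37}{71}}\right) - 13662 = \left(253694 - \frac{76000}{- \frac{6558517}{71}}\right) - 13662 = \left(253694 - - \frac{5396000}{6558517}\right) - 13662 = \left(253694 + \frac{5396000}{6558517}\right) - 13662 = \frac{1663861807798}{6558517} - 13662 = \frac{1574259348544}{6558517}$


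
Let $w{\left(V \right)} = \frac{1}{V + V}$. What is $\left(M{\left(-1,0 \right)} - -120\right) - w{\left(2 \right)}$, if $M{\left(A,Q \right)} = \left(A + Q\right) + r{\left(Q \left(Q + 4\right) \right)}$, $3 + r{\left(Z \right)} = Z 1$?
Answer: $\frac{463}{4} \approx 115.75$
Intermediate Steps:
$r{\left(Z \right)} = -3 + Z$ ($r{\left(Z \right)} = -3 + Z 1 = -3 + Z$)
$w{\left(V \right)} = \frac{1}{2 V}$
$M{\left(A,Q \right)} = -3 + A + Q + Q \left(4 + Q\right)$ ($M{\left(A,Q \right)} = \left(A + Q\right) + \left(-3 + Q \left(Q + 4\right)\right) = \left(A + Q\right) + \left(-3 + Q \left(4 + Q\right)\right) = -3 + A + Q + Q \left(4 + Q\right)$)
$\left(M{\left(-1,0 \right)} - -120\right) - w{\left(2 \right)} = \left(\left(-3 - 1 + 0 + 0 \left(4 + 0\right)\right) - -120\right) - \frac{1}{2 \cdot 2} = \left(\left(-3 - 1 + 0 + 0 \cdot 4\right) + 120\right) - \frac{1}{2} \cdot \frac{1}{2} = \left(\left(-3 - 1 + 0 + 0\right) + 120\right) - \frac{1}{4} = \left(-4 + 120\right) - \frac{1}{4} = 116 - \frac{1}{4} = \frac{463}{4}$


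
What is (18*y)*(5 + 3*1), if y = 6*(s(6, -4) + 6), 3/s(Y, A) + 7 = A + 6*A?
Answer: 178848/35 ≈ 5109.9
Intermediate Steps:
s(Y, A) = 3/(-7 + 7*A) (s(Y, A) = 3/(-7 + (A + 6*A)) = 3/(-7 + 7*A))
y = 1242/35 (y = 6*(3/(7*(-1 - 4)) + 6) = 6*((3/7)/(-5) + 6) = 6*((3/7)*(-⅕) + 6) = 6*(-3/35 + 6) = 6*(207/35) = 1242/35 ≈ 35.486)
(18*y)*(5 + 3*1) = (18*(1242/35))*(5 + 3*1) = 22356*(5 + 3)/35 = (22356/35)*8 = 178848/35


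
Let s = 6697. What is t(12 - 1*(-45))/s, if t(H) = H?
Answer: 57/6697 ≈ 0.0085113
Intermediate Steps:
t(12 - 1*(-45))/s = (12 - 1*(-45))/6697 = (12 + 45)*(1/6697) = 57*(1/6697) = 57/6697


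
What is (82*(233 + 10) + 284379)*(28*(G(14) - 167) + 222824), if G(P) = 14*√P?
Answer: 66383527140 + 119287560*√14 ≈ 6.6830e+10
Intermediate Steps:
(82*(233 + 10) + 284379)*(28*(G(14) - 167) + 222824) = (82*(233 + 10) + 284379)*(28*(14*√14 - 167) + 222824) = (82*243 + 284379)*(28*(-167 + 14*√14) + 222824) = (19926 + 284379)*((-4676 + 392*√14) + 222824) = 304305*(218148 + 392*√14) = 66383527140 + 119287560*√14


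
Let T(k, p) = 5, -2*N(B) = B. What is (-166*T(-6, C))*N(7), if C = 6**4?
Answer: 2905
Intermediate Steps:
C = 1296
N(B) = -B/2
(-166*T(-6, C))*N(7) = (-166*5)*(-1/2*7) = -830*(-7/2) = 2905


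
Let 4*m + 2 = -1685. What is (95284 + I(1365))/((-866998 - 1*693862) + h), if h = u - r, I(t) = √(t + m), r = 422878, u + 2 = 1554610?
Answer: -47642/214565 - 7*√77/858260 ≈ -0.22211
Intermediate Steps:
u = 1554608 (u = -2 + 1554610 = 1554608)
m = -1687/4 (m = -½ + (¼)*(-1685) = -½ - 1685/4 = -1687/4 ≈ -421.75)
I(t) = √(-1687/4 + t) (I(t) = √(t - 1687/4) = √(-1687/4 + t))
h = 1131730 (h = 1554608 - 1*422878 = 1554608 - 422878 = 1131730)
(95284 + I(1365))/((-866998 - 1*693862) + h) = (95284 + √(-1687 + 4*1365)/2)/((-866998 - 1*693862) + 1131730) = (95284 + √(-1687 + 5460)/2)/((-866998 - 693862) + 1131730) = (95284 + √3773/2)/(-1560860 + 1131730) = (95284 + (7*√77)/2)/(-429130) = (95284 + 7*√77/2)*(-1/429130) = -47642/214565 - 7*√77/858260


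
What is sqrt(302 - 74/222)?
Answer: sqrt(2715)/3 ≈ 17.369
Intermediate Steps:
sqrt(302 - 74/222) = sqrt(302 - 74*1/222) = sqrt(302 - 1/3) = sqrt(905/3) = sqrt(2715)/3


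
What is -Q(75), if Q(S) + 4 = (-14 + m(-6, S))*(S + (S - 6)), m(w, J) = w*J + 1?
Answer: 66676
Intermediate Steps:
m(w, J) = 1 + J*w (m(w, J) = J*w + 1 = 1 + J*w)
Q(S) = -4 + (-13 - 6*S)*(-6 + 2*S) (Q(S) = -4 + (-14 + (1 + S*(-6)))*(S + (S - 6)) = -4 + (-14 + (1 - 6*S))*(S + (-6 + S)) = -4 + (-13 - 6*S)*(-6 + 2*S))
-Q(75) = -(74 - 12*75² + 10*75) = -(74 - 12*5625 + 750) = -(74 - 67500 + 750) = -1*(-66676) = 66676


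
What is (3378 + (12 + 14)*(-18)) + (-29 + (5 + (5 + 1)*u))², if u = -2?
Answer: 4206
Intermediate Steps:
(3378 + (12 + 14)*(-18)) + (-29 + (5 + (5 + 1)*u))² = (3378 + (12 + 14)*(-18)) + (-29 + (5 + (5 + 1)*(-2)))² = (3378 + 26*(-18)) + (-29 + (5 + 6*(-2)))² = (3378 - 468) + (-29 + (5 - 12))² = 2910 + (-29 - 7)² = 2910 + (-36)² = 2910 + 1296 = 4206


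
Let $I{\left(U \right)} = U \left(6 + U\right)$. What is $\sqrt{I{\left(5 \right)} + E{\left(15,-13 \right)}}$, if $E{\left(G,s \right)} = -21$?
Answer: $\sqrt{34} \approx 5.8309$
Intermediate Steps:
$\sqrt{I{\left(5 \right)} + E{\left(15,-13 \right)}} = \sqrt{5 \left(6 + 5\right) - 21} = \sqrt{5 \cdot 11 - 21} = \sqrt{55 - 21} = \sqrt{34}$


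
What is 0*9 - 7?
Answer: -7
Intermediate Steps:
0*9 - 7 = 0 - 7 = -7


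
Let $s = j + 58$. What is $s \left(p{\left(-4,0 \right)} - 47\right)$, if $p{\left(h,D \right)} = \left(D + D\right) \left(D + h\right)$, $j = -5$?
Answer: $-2491$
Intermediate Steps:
$p{\left(h,D \right)} = 2 D \left(D + h\right)$
$s = 53$ ($s = -5 + 58 = 53$)
$s \left(p{\left(-4,0 \right)} - 47\right) = 53 \left(2 \cdot 0 \left(0 - 4\right) - 47\right) = 53 \left(2 \cdot 0 \left(-4\right) - 47\right) = 53 \left(0 - 47\right) = 53 \left(-47\right) = -2491$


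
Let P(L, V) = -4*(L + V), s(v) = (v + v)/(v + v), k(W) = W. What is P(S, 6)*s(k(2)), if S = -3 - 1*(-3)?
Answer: -24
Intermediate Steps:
S = 0 (S = -3 + 3 = 0)
s(v) = 1 (s(v) = (2*v)/((2*v)) = (2*v)*(1/(2*v)) = 1)
P(L, V) = -4*L - 4*V
P(S, 6)*s(k(2)) = (-4*0 - 4*6)*1 = (0 - 24)*1 = -24*1 = -24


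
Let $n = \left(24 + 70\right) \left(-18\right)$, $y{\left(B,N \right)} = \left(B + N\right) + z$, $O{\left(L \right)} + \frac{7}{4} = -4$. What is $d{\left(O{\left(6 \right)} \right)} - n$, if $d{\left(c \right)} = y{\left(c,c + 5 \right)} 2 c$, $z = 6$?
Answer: $\frac{6791}{4} \approx 1697.8$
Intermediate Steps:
$O{\left(L \right)} = - \frac{23}{4}$ ($O{\left(L \right)} = - \frac{7}{4} - 4 = - \frac{23}{4}$)
$y{\left(B,N \right)} = 6 + B + N$ ($y{\left(B,N \right)} = \left(B + N\right) + 6 = 6 + B + N$)
$d{\left(c \right)} = c \left(22 + 4 c\right)$ ($d{\left(c \right)} = \left(6 + c + \left(c + 5\right)\right) 2 c = \left(6 + c + \left(5 + c\right)\right) 2 c = \left(11 + 2 c\right) 2 c = \left(22 + 4 c\right) c = c \left(22 + 4 c\right)$)
$n = -1692$ ($n = 94 \left(-18\right) = -1692$)
$d{\left(O{\left(6 \right)} \right)} - n = 2 \left(- \frac{23}{4}\right) \left(11 + 2 \left(- \frac{23}{4}\right)\right) - -1692 = 2 \left(- \frac{23}{4}\right) \left(11 - \frac{23}{2}\right) + 1692 = 2 \left(- \frac{23}{4}\right) \left(- \frac{1}{2}\right) + 1692 = \frac{23}{4} + 1692 = \frac{6791}{4}$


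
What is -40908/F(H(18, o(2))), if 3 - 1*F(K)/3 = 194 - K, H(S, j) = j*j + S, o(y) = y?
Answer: 13636/169 ≈ 80.686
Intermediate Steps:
H(S, j) = S + j² (H(S, j) = j² + S = S + j²)
F(K) = -573 + 3*K (F(K) = 9 - 3*(194 - K) = 9 + (-582 + 3*K) = -573 + 3*K)
-40908/F(H(18, o(2))) = -40908/(-573 + 3*(18 + 2²)) = -40908/(-573 + 3*(18 + 4)) = -40908/(-573 + 3*22) = -40908/(-573 + 66) = -40908/(-507) = -40908*(-1/507) = 13636/169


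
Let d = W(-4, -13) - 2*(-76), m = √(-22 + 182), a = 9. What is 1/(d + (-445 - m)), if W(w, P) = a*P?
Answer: -41/16794 + √10/41985 ≈ -0.0023660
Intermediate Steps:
m = 4*√10 (m = √160 = 4*√10 ≈ 12.649)
W(w, P) = 9*P
d = 35 (d = 9*(-13) - 2*(-76) = -117 - 1*(-152) = -117 + 152 = 35)
1/(d + (-445 - m)) = 1/(35 + (-445 - 4*√10)) = 1/(-410 - 4*√10)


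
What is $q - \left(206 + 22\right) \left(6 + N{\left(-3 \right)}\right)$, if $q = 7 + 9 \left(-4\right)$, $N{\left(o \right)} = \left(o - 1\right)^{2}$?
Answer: $-5045$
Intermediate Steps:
$N{\left(o \right)} = \left(-1 + o\right)^{2}$
$q = -29$ ($q = 7 - 36 = -29$)
$q - \left(206 + 22\right) \left(6 + N{\left(-3 \right)}\right) = -29 - \left(206 + 22\right) \left(6 + \left(-1 - 3\right)^{2}\right) = -29 - 228 \left(6 + \left(-4\right)^{2}\right) = -29 - 228 \left(6 + 16\right) = -29 - 228 \cdot 22 = -29 - 5016 = -5045$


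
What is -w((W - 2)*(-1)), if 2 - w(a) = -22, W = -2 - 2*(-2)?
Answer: -24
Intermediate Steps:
W = 2 (W = -2 + 4 = 2)
w(a) = 24 (w(a) = 2 - 1*(-22) = 2 + 22 = 24)
-w((W - 2)*(-1)) = -1*24 = -24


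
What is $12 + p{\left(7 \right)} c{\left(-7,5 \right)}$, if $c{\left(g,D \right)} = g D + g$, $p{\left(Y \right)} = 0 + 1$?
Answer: $-30$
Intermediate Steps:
$p{\left(Y \right)} = 1$
$c{\left(g,D \right)} = g + D g$ ($c{\left(g,D \right)} = D g + g = g + D g$)
$12 + p{\left(7 \right)} c{\left(-7,5 \right)} = 12 + 1 \left(- 7 \left(1 + 5\right)\right) = 12 + 1 \left(\left(-7\right) 6\right) = 12 + 1 \left(-42\right) = 12 - 42 = -30$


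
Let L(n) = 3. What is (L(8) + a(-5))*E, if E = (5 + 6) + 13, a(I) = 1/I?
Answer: 336/5 ≈ 67.200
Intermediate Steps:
E = 24 (E = 11 + 13 = 24)
(L(8) + a(-5))*E = (3 + 1/(-5))*24 = (3 - 1/5)*24 = (14/5)*24 = 336/5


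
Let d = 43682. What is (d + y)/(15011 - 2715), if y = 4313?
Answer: 1655/424 ≈ 3.9033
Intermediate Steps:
(d + y)/(15011 - 2715) = (43682 + 4313)/(15011 - 2715) = 47995/12296 = 47995*(1/12296) = 1655/424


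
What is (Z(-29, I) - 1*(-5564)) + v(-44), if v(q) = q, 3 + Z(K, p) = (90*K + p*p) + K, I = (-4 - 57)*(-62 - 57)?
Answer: 52695959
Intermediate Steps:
I = 7259 (I = -61*(-119) = 7259)
Z(K, p) = -3 + p² + 91*K (Z(K, p) = -3 + ((90*K + p*p) + K) = -3 + ((90*K + p²) + K) = -3 + ((p² + 90*K) + K) = -3 + (p² + 91*K) = -3 + p² + 91*K)
(Z(-29, I) - 1*(-5564)) + v(-44) = ((-3 + 7259² + 91*(-29)) - 1*(-5564)) - 44 = ((-3 + 52693081 - 2639) + 5564) - 44 = (52690439 + 5564) - 44 = 52696003 - 44 = 52695959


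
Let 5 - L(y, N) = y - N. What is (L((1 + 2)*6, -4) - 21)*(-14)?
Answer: 532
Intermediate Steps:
L(y, N) = 5 + N - y (L(y, N) = 5 - (y - N) = 5 + (N - y) = 5 + N - y)
(L((1 + 2)*6, -4) - 21)*(-14) = ((5 - 4 - (1 + 2)*6) - 21)*(-14) = ((5 - 4 - 3*6) - 21)*(-14) = ((5 - 4 - 1*18) - 21)*(-14) = ((5 - 4 - 18) - 21)*(-14) = (-17 - 21)*(-14) = -38*(-14) = 532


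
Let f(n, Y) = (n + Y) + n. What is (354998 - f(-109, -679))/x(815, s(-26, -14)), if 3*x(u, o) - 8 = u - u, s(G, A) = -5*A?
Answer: 1067685/8 ≈ 1.3346e+5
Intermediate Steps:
x(u, o) = 8/3 (x(u, o) = 8/3 + (u - u)/3 = 8/3 + (⅓)*0 = 8/3 + 0 = 8/3)
f(n, Y) = Y + 2*n (f(n, Y) = (Y + n) + n = Y + 2*n)
(354998 - f(-109, -679))/x(815, s(-26, -14)) = (354998 - (-679 + 2*(-109)))/(8/3) = (354998 - (-679 - 218))*(3/8) = (354998 - 1*(-897))*(3/8) = (354998 + 897)*(3/8) = 355895*(3/8) = 1067685/8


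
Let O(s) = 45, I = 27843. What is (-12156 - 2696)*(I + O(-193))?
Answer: -414192576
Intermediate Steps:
(-12156 - 2696)*(I + O(-193)) = (-12156 - 2696)*(27843 + 45) = -14852*27888 = -414192576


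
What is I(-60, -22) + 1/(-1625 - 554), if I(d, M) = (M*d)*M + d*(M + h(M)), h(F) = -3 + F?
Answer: -57133381/2179 ≈ -26220.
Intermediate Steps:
I(d, M) = d*M² + d*(-3 + 2*M) (I(d, M) = (M*d)*M + d*(M + (-3 + M)) = d*M² + d*(-3 + 2*M))
I(-60, -22) + 1/(-1625 - 554) = -60*(-3 + (-22)² + 2*(-22)) + 1/(-1625 - 554) = -60*(-3 + 484 - 44) + 1/(-2179) = -60*437 - 1/2179 = -26220 - 1/2179 = -57133381/2179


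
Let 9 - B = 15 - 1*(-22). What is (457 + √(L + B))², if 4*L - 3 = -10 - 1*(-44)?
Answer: 835321/4 + 2285*I*√3 ≈ 2.0883e+5 + 3957.7*I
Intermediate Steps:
B = -28 (B = 9 - (15 - 1*(-22)) = 9 - (15 + 22) = 9 - 1*37 = 9 - 37 = -28)
L = 37/4 (L = ¾ + (-10 - 1*(-44))/4 = ¾ + (-10 + 44)/4 = ¾ + (¼)*34 = ¾ + 17/2 = 37/4 ≈ 9.2500)
(457 + √(L + B))² = (457 + √(37/4 - 28))² = (457 + √(-75/4))² = (457 + 5*I*√3/2)²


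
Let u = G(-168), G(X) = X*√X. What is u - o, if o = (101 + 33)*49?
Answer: -6566 - 336*I*√42 ≈ -6566.0 - 2177.5*I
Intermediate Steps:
o = 6566 (o = 134*49 = 6566)
G(X) = X^(3/2)
u = -336*I*√42 (u = (-168)^(3/2) = -336*I*√42 ≈ -2177.5*I)
u - o = -336*I*√42 - 1*6566 = -336*I*√42 - 6566 = -6566 - 336*I*√42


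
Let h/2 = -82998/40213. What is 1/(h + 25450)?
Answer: 40213/1023254854 ≈ 3.9299e-5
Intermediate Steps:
h = -165996/40213 (h = 2*(-82998/40213) = -165996/40213 ≈ -4.1279)
1/(h + 25450) = 1/(-165996/40213 + 25450) = 1/(1023254854/40213) = 40213/1023254854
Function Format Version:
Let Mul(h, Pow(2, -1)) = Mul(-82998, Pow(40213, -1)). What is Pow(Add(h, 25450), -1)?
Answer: Rational(40213, 1023254854) ≈ 3.9299e-5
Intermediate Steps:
h = Rational(-165996, 40213) (h = Mul(2, Mul(-82998, Pow(40213, -1))) = Mul(2, Mul(-82998, Rational(1, 40213))) = Mul(2, Rational(-82998, 40213)) = Rational(-165996, 40213) ≈ -4.1279)
Pow(Add(h, 25450), -1) = Pow(Add(Rational(-165996, 40213), 25450), -1) = Pow(Rational(1023254854, 40213), -1) = Rational(40213, 1023254854)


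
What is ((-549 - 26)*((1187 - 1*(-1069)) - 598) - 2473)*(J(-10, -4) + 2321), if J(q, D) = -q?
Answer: -2228023413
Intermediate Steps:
((-549 - 26)*((1187 - 1*(-1069)) - 598) - 2473)*(J(-10, -4) + 2321) = ((-549 - 26)*((1187 - 1*(-1069)) - 598) - 2473)*(-1*(-10) + 2321) = (-575*((1187 + 1069) - 598) - 2473)*(10 + 2321) = (-575*(2256 - 598) - 2473)*2331 = (-575*1658 - 2473)*2331 = (-953350 - 2473)*2331 = -955823*2331 = -2228023413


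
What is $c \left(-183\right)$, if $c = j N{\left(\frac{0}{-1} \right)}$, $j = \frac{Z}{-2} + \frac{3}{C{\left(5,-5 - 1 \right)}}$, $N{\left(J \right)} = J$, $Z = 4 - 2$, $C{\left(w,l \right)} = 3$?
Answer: $0$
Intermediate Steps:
$Z = 2$
$j = 0$ ($j = \frac{2}{-2} + \frac{3}{3} = 2 \left(- \frac{1}{2}\right) + 3 \cdot \frac{1}{3} = -1 + 1 = 0$)
$c = 0$ ($c = 0 \frac{0}{-1} = 0 \cdot 0 \left(-1\right) = 0 \cdot 0 = 0$)
$c \left(-183\right) = 0 \left(-183\right) = 0$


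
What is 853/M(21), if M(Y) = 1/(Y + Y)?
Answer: 35826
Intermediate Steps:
M(Y) = 1/(2*Y)
853/M(21) = 853/(((½)/21)) = 853/(((½)*(1/21))) = 853/(1/42) = 853*42 = 35826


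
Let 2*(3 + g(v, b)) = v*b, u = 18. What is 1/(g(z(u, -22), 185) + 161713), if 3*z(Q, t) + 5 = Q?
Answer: 6/972665 ≈ 6.1686e-6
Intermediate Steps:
z(Q, t) = -5/3 + Q/3
g(v, b) = -3 + b*v/2 (g(v, b) = -3 + (v*b)/2 = -3 + (b*v)/2 = -3 + b*v/2)
1/(g(z(u, -22), 185) + 161713) = 1/((-3 + (½)*185*(-5/3 + (⅓)*18)) + 161713) = 1/((-3 + (½)*185*(-5/3 + 6)) + 161713) = 1/((-3 + (½)*185*(13/3)) + 161713) = 1/((-3 + 2405/6) + 161713) = 1/(2387/6 + 161713) = 1/(972665/6) = 6/972665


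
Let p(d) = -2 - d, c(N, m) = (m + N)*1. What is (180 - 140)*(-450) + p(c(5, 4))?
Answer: -18011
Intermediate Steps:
c(N, m) = N + m (c(N, m) = (N + m)*1 = N + m)
(180 - 140)*(-450) + p(c(5, 4)) = (180 - 140)*(-450) + (-2 - (5 + 4)) = 40*(-450) + (-2 - 1*9) = -18000 + (-2 - 9) = -18000 - 11 = -18011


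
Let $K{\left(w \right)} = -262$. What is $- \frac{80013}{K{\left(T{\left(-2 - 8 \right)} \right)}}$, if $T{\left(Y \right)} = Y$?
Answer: $\frac{80013}{262} \approx 305.39$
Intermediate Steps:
$- \frac{80013}{K{\left(T{\left(-2 - 8 \right)} \right)}} = - \frac{80013}{-262} = \left(-80013\right) \left(- \frac{1}{262}\right) = \frac{80013}{262}$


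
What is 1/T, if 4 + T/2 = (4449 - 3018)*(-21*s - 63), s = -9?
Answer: 1/360604 ≈ 2.7731e-6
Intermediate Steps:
T = 360604 (T = -8 + 2*((4449 - 3018)*(-21*(-9) - 63)) = -8 + 2*(1431*(189 - 63)) = -8 + 2*(1431*126) = -8 + 2*180306 = -8 + 360612 = 360604)
1/T = 1/360604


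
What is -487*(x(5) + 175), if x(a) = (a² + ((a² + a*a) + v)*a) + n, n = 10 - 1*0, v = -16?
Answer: -185060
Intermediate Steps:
n = 10 (n = 10 + 0 = 10)
x(a) = 10 + a² + a*(-16 + 2*a²) (x(a) = (a² + ((a² + a*a) - 16)*a) + 10 = (a² + ((a² + a²) - 16)*a) + 10 = (a² + (2*a² - 16)*a) + 10 = (a² + (-16 + 2*a²)*a) + 10 = (a² + a*(-16 + 2*a²)) + 10 = 10 + a² + a*(-16 + 2*a²))
-487*(x(5) + 175) = -487*((10 + 5² - 16*5 + 2*5³) + 175) = -487*((10 + 25 - 80 + 2*125) + 175) = -487*((10 + 25 - 80 + 250) + 175) = -487*(205 + 175) = -487*380 = -185060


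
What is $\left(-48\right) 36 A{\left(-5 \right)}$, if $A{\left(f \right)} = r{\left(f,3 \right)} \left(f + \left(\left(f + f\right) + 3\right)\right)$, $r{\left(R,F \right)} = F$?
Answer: $62208$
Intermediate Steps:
$A{\left(f \right)} = 9 + 9 f$ ($A{\left(f \right)} = 3 \left(f + \left(\left(f + f\right) + 3\right)\right) = 3 \left(f + \left(2 f + 3\right)\right) = 3 \left(f + \left(3 + 2 f\right)\right) = 3 \left(3 + 3 f\right) = 9 + 9 f$)
$\left(-48\right) 36 A{\left(-5 \right)} = \left(-48\right) 36 \left(9 + 9 \left(-5\right)\right) = - 1728 \left(9 - 45\right) = \left(-1728\right) \left(-36\right) = 62208$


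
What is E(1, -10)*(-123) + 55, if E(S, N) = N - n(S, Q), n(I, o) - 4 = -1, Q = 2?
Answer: 1654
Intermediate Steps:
n(I, o) = 3 (n(I, o) = 4 - 1 = 3)
E(S, N) = -3 + N (E(S, N) = N - 1*3 = N - 3 = -3 + N)
E(1, -10)*(-123) + 55 = (-3 - 10)*(-123) + 55 = -13*(-123) + 55 = 1599 + 55 = 1654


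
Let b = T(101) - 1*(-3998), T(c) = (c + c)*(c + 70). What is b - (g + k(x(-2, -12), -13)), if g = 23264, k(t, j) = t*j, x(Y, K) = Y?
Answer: 15250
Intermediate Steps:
T(c) = 2*c*(70 + c) (T(c) = (2*c)*(70 + c) = 2*c*(70 + c))
k(t, j) = j*t
b = 38540 (b = 2*101*(70 + 101) - 1*(-3998) = 2*101*171 + 3998 = 34542 + 3998 = 38540)
b - (g + k(x(-2, -12), -13)) = 38540 - (23264 - 13*(-2)) = 38540 - (23264 + 26) = 38540 - 1*23290 = 38540 - 23290 = 15250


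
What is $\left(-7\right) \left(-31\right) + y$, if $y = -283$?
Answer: $-66$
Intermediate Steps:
$\left(-7\right) \left(-31\right) + y = \left(-7\right) \left(-31\right) - 283 = 217 - 283 = -66$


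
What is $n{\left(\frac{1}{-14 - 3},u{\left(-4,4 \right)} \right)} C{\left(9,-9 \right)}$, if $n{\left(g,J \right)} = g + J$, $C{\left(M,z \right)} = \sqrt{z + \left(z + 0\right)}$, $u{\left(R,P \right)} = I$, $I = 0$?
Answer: $- \frac{3 i \sqrt{2}}{17} \approx - 0.24957 i$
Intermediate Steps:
$u{\left(R,P \right)} = 0$
$C{\left(M,z \right)} = \sqrt{2} \sqrt{z}$ ($C{\left(M,z \right)} = \sqrt{z + z} = \sqrt{2 z} = \sqrt{2} \sqrt{z}$)
$n{\left(g,J \right)} = J + g$
$n{\left(\frac{1}{-14 - 3},u{\left(-4,4 \right)} \right)} C{\left(9,-9 \right)} = \left(0 + \frac{1}{-14 - 3}\right) \sqrt{2} \sqrt{-9} = \left(0 + \frac{1}{-17}\right) \sqrt{2} \cdot 3 i = \left(0 - \frac{1}{17}\right) 3 i \sqrt{2} = - \frac{3 i \sqrt{2}}{17}$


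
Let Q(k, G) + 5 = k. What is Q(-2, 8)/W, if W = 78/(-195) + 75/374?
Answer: 13090/373 ≈ 35.094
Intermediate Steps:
Q(k, G) = -5 + k
W = -373/1870 (W = 78*(-1/195) + 75*(1/374) = -⅖ + 75/374 = -373/1870 ≈ -0.19947)
Q(-2, 8)/W = (-5 - 2)/(-373/1870) = -7*(-1870/373) = 13090/373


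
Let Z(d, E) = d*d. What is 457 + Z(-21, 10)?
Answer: 898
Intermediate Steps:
Z(d, E) = d**2
457 + Z(-21, 10) = 457 + (-21)**2 = 457 + 441 = 898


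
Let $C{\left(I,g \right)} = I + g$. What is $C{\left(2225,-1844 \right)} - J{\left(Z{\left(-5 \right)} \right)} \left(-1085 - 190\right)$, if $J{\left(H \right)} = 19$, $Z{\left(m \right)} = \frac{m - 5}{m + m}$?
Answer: $24606$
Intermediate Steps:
$Z{\left(m \right)} = \frac{-5 + m}{2 m}$
$C{\left(2225,-1844 \right)} - J{\left(Z{\left(-5 \right)} \right)} \left(-1085 - 190\right) = \left(2225 - 1844\right) - 19 \left(-1085 - 190\right) = 381 - 19 \left(-1275\right) = 381 - -24225 = 381 + 24225 = 24606$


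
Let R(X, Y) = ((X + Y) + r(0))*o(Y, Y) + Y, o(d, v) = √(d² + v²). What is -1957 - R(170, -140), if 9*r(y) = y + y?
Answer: -1817 - 4200*√2 ≈ -7756.7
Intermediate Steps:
r(y) = 2*y/9 (r(y) = (y + y)/9 = (2*y)/9 = 2*y/9)
R(X, Y) = Y + √2*√(Y²)*(X + Y) (R(X, Y) = ((X + Y) + (2/9)*0)*√(Y² + Y²) + Y = ((X + Y) + 0)*√(2*Y²) + Y = (X + Y)*(√2*√(Y²)) + Y = √2*√(Y²)*(X + Y) + Y = Y + √2*√(Y²)*(X + Y))
-1957 - R(170, -140) = -1957 - (-140 + 170*√2*√((-140)²) - 140*√2*√((-140)²)) = -1957 - (-140 + 170*√2*√19600 - 140*√2*√19600) = -1957 - (-140 + 170*√2*140 - 140*√2*140) = -1957 - (-140 + 23800*√2 - 19600*√2) = -1957 - (-140 + 4200*√2) = -1957 + (140 - 4200*√2) = -1817 - 4200*√2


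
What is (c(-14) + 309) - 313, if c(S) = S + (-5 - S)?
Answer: -9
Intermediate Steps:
c(S) = -5
(c(-14) + 309) - 313 = (-5 + 309) - 313 = 304 - 313 = -9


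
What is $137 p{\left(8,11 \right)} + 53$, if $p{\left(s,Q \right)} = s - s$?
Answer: $53$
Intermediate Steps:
$p{\left(s,Q \right)} = 0$
$137 p{\left(8,11 \right)} + 53 = 137 \cdot 0 + 53 = 0 + 53 = 53$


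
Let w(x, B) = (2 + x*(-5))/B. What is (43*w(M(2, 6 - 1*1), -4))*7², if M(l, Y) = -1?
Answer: -14749/4 ≈ -3687.3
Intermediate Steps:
w(x, B) = (2 - 5*x)/B
(43*w(M(2, 6 - 1*1), -4))*7² = (43*((2 - 5*(-1))/(-4)))*7² = (43*(-(2 + 5)/4))*49 = (43*(-¼*7))*49 = (43*(-7/4))*49 = -301/4*49 = -14749/4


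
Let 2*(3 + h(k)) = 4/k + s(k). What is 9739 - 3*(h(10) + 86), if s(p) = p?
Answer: 47372/5 ≈ 9474.4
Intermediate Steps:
h(k) = -3 + k/2 + 2/k (h(k) = -3 + (4/k + k)/2 = -3 + (k + 4/k)/2 = -3 + (k/2 + 2/k) = -3 + k/2 + 2/k)
9739 - 3*(h(10) + 86) = 9739 - 3*((-3 + (1/2)*10 + 2/10) + 86) = 9739 - 3*((-3 + 5 + 2*(1/10)) + 86) = 9739 - 3*((-3 + 5 + 1/5) + 86) = 9739 - 3*(11/5 + 86) = 9739 - 3*441/5 = 9739 - 1323/5 = 47372/5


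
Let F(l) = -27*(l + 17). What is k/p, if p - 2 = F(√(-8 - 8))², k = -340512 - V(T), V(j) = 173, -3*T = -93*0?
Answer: -3988399295/2908123241 + 1986874920*I/2908123241 ≈ -1.3715 + 0.68322*I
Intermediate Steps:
T = 0 (T = -(-31)*0 = -⅓*0 = 0)
F(l) = -459 - 27*l (F(l) = -27*(17 + l) = -459 - 27*l)
k = -340685 (k = -340512 - 1*173 = -340512 - 173 = -340685)
p = 2 + (-459 - 108*I)² (p = 2 + (-459 - 27*√(-8 - 8))² = 2 + (-459 - 108*I)² ≈ 1.9902e+5 + 99144.0*I)
k/p = -340685*(199019 - 99144*I)/49438095097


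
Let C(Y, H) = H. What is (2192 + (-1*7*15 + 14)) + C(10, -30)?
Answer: 2071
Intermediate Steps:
(2192 + (-1*7*15 + 14)) + C(10, -30) = (2192 + (-1*7*15 + 14)) - 30 = (2192 + (-7*15 + 14)) - 30 = (2192 + (-105 + 14)) - 30 = (2192 - 91) - 30 = 2101 - 30 = 2071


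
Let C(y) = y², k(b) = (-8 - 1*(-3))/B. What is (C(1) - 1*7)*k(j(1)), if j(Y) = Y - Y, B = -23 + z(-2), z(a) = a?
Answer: -6/5 ≈ -1.2000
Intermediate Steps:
B = -25 (B = -23 - 2 = -25)
j(Y) = 0
k(b) = ⅕ (k(b) = (-8 - 1*(-3))/(-25) = (-8 + 3)*(-1/25) = -5*(-1/25) = ⅕)
(C(1) - 1*7)*k(j(1)) = (1² - 1*7)*(⅕) = (1 - 7)*(⅕) = -6*⅕ = -6/5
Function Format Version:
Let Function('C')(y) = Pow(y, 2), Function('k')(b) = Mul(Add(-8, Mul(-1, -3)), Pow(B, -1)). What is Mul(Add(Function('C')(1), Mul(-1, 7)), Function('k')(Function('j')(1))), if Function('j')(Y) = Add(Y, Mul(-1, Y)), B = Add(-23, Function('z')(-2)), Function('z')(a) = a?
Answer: Rational(-6, 5) ≈ -1.2000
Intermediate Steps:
B = -25 (B = Add(-23, -2) = -25)
Function('j')(Y) = 0
Function('k')(b) = Rational(1, 5) (Function('k')(b) = Mul(Add(-8, Mul(-1, -3)), Pow(-25, -1)) = Mul(Add(-8, 3), Rational(-1, 25)) = Mul(-5, Rational(-1, 25)) = Rational(1, 5))
Mul(Add(Function('C')(1), Mul(-1, 7)), Function('k')(Function('j')(1))) = Mul(Add(Pow(1, 2), Mul(-1, 7)), Rational(1, 5)) = Mul(Add(1, -7), Rational(1, 5)) = Mul(-6, Rational(1, 5)) = Rational(-6, 5)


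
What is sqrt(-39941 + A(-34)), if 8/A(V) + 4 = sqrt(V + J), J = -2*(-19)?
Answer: I*sqrt(39945) ≈ 199.86*I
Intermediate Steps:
J = 38
A(V) = 8/(-4 + sqrt(38 + V)) (A(V) = 8/(-4 + sqrt(V + 38)) = 8/(-4 + sqrt(38 + V)))
sqrt(-39941 + A(-34)) = sqrt(-39941 + 8/(-4 + sqrt(38 - 34))) = sqrt(-39941 + 8/(-4 + sqrt(4))) = sqrt(-39941 + 8/(-4 + 2)) = sqrt(-39941 + 8/(-2)) = sqrt(-39941 + 8*(-1/2)) = sqrt(-39941 - 4) = sqrt(-39945) = I*sqrt(39945)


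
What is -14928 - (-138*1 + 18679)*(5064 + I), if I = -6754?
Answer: 31319362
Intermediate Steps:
-14928 - (-138*1 + 18679)*(5064 + I) = -14928 - (-138*1 + 18679)*(5064 - 6754) = -14928 - (-138 + 18679)*(-1690) = -14928 - 18541*(-1690) = -14928 - 1*(-31334290) = -14928 + 31334290 = 31319362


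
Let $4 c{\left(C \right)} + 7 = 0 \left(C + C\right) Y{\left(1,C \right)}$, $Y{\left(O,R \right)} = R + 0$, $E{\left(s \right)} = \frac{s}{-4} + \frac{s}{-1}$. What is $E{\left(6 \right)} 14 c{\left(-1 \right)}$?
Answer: $\frac{735}{4} \approx 183.75$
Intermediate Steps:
$E{\left(s \right)} = - \frac{5 s}{4}$ ($E{\left(s \right)} = s \left(- \frac{1}{4}\right) + s \left(-1\right) = - \frac{s}{4} - s = - \frac{5 s}{4}$)
$Y{\left(O,R \right)} = R$
$c{\left(C \right)} = - \frac{7}{4}$ ($c{\left(C \right)} = - \frac{7}{4} + \frac{0 \left(C + C\right) C}{4} = - \frac{7}{4} + \frac{0 \cdot 2 C C}{4} = - \frac{7}{4} + \frac{0 C}{4} = - \frac{7}{4} + \frac{1}{4} \cdot 0 = - \frac{7}{4} + 0 = - \frac{7}{4}$)
$E{\left(6 \right)} 14 c{\left(-1 \right)} = \left(- \frac{5}{4}\right) 6 \cdot 14 \left(- \frac{7}{4}\right) = \left(- \frac{15}{2}\right) 14 \left(- \frac{7}{4}\right) = \left(-105\right) \left(- \frac{7}{4}\right) = \frac{735}{4}$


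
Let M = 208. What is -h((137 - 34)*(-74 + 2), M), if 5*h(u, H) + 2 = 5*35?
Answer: -173/5 ≈ -34.600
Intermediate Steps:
h(u, H) = 173/5 (h(u, H) = -⅖ + (5*35)/5 = -⅖ + (⅕)*175 = -⅖ + 35 = 173/5)
-h((137 - 34)*(-74 + 2), M) = -1*173/5 = -173/5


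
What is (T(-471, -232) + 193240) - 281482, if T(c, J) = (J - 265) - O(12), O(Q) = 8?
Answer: -88747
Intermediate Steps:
T(c, J) = -273 + J (T(c, J) = (J - 265) - 1*8 = (-265 + J) - 8 = -273 + J)
(T(-471, -232) + 193240) - 281482 = ((-273 - 232) + 193240) - 281482 = (-505 + 193240) - 281482 = 192735 - 281482 = -88747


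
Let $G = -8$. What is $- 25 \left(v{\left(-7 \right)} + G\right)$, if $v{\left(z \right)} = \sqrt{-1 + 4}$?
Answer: $200 - 25 \sqrt{3} \approx 156.7$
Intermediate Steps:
$v{\left(z \right)} = \sqrt{3}$
$- 25 \left(v{\left(-7 \right)} + G\right) = - 25 \left(\sqrt{3} - 8\right) = - 25 \left(-8 + \sqrt{3}\right) = 200 - 25 \sqrt{3}$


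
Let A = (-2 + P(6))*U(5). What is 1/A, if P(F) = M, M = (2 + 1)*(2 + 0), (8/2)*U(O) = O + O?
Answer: 1/10 ≈ 0.10000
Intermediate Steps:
U(O) = O/2 (U(O) = (O + O)/4 = (2*O)/4 = O/2)
M = 6 (M = 3*2 = 6)
P(F) = 6
A = 10 (A = (-2 + 6)*((1/2)*5) = 4*(5/2) = 10)
1/A = 1/10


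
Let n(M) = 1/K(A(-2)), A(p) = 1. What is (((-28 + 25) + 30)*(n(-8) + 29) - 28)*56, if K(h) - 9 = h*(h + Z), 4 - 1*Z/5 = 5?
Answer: 212912/5 ≈ 42582.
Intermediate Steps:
Z = -5 (Z = 20 - 5*5 = 20 - 25 = -5)
K(h) = 9 + h*(-5 + h) (K(h) = 9 + h*(h - 5) = 9 + h*(-5 + h))
n(M) = 1/5 (n(M) = 1/(9 + 1**2 - 5*1) = 1/(9 + 1 - 5) = 1/5)
(((-28 + 25) + 30)*(n(-8) + 29) - 28)*56 = (((-28 + 25) + 30)*(1/5 + 29) - 28)*56 = ((-3 + 30)*(146/5) - 28)*56 = (27*(146/5) - 28)*56 = (3942/5 - 28)*56 = (3802/5)*56 = 212912/5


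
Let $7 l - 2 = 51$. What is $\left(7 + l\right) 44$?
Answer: $\frac{4488}{7} \approx 641.14$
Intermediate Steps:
$l = \frac{53}{7}$ ($l = \frac{2}{7} + \frac{1}{7} \cdot 51 = \frac{2}{7} + \frac{51}{7} = \frac{53}{7} \approx 7.5714$)
$\left(7 + l\right) 44 = \left(7 + \frac{53}{7}\right) 44 = \frac{102}{7} \cdot 44 = \frac{4488}{7}$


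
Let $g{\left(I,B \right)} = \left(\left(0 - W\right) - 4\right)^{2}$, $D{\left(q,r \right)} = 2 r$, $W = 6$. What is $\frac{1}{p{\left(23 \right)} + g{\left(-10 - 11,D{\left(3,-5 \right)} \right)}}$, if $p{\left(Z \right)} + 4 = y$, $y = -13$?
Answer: $\frac{1}{83} \approx 0.012048$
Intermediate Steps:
$p{\left(Z \right)} = -17$ ($p{\left(Z \right)} = -4 - 13 = -17$)
$g{\left(I,B \right)} = 100$ ($g{\left(I,B \right)} = \left(\left(0 - 6\right) - 4\right)^{2} = \left(-6 - 4\right)^{2} = \left(-10\right)^{2} = 100$)
$\frac{1}{p{\left(23 \right)} + g{\left(-10 - 11,D{\left(3,-5 \right)} \right)}} = \frac{1}{-17 + 100} = \frac{1}{83}$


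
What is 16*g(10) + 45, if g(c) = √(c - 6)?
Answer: 77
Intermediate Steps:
g(c) = √(-6 + c)
16*g(10) + 45 = 16*√(-6 + 10) + 45 = 16*√4 + 45 = 16*2 + 45 = 32 + 45 = 77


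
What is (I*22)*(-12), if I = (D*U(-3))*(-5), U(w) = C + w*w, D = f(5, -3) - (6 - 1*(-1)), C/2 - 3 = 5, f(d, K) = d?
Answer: -66000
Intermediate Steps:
C = 16 (C = 6 + 2*5 = 6 + 10 = 16)
D = -2 (D = 5 - (6 - 1*(-1)) = 5 - (6 + 1) = 5 - 1*7 = 5 - 7 = -2)
U(w) = 16 + w² (U(w) = 16 + w*w = 16 + w²)
I = 250 (I = -2*(16 + (-3)²)*(-5) = -2*(16 + 9)*(-5) = -2*25*(-5) = -50*(-5) = 250)
(I*22)*(-12) = (250*22)*(-12) = 5500*(-12) = -66000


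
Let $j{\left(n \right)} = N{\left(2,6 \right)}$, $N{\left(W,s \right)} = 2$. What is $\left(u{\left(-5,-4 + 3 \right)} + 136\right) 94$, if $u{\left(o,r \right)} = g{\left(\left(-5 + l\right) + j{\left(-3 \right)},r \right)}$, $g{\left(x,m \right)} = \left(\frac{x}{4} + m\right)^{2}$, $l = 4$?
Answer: $\frac{102695}{8} \approx 12837.0$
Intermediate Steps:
$j{\left(n \right)} = 2$
$g{\left(x,m \right)} = \left(m + \frac{x}{4}\right)^{2}$ ($g{\left(x,m \right)} = \left(x \frac{1}{4} + m\right)^{2} = \left(\frac{x}{4} + m\right)^{2} = \left(m + \frac{x}{4}\right)^{2}$)
$u{\left(o,r \right)} = \frac{\left(1 + 4 r\right)^{2}}{16}$ ($u{\left(o,r \right)} = \frac{\left(\left(\left(-5 + 4\right) + 2\right) + 4 r\right)^{2}}{16} = \frac{\left(\left(-1 + 2\right) + 4 r\right)^{2}}{16} = \frac{\left(1 + 4 r\right)^{2}}{16}$)
$\left(u{\left(-5,-4 + 3 \right)} + 136\right) 94 = \left(\frac{\left(1 + 4 \left(-4 + 3\right)\right)^{2}}{16} + 136\right) 94 = \left(\frac{\left(1 + 4 \left(-1\right)\right)^{2}}{16} + 136\right) 94 = \left(\frac{\left(1 - 4\right)^{2}}{16} + 136\right) 94 = \left(\frac{\left(-3\right)^{2}}{16} + 136\right) 94 = \left(\frac{1}{16} \cdot 9 + 136\right) 94 = \left(\frac{9}{16} + 136\right) 94 = \frac{2185}{16} \cdot 94 = \frac{102695}{8}$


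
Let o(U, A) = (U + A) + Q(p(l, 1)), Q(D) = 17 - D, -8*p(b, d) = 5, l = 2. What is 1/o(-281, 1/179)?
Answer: -1432/377145 ≈ -0.0037969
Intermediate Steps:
p(b, d) = -5/8 (p(b, d) = -1/8*5 = -5/8)
o(U, A) = 141/8 + A + U (o(U, A) = (U + A) + (17 - 1*(-5/8)) = (A + U) + (17 + 5/8) = (A + U) + 141/8 = 141/8 + A + U)
1/o(-281, 1/179) = 1/(141/8 + 1/179 - 281) = 1/(-377145/1432) = -1432/377145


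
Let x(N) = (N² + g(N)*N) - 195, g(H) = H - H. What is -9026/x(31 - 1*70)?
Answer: -4513/663 ≈ -6.8069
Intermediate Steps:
g(H) = 0
x(N) = -195 + N² (x(N) = (N² + 0*N) - 195 = (N² + 0) - 195 = N² - 195 = -195 + N²)
-9026/x(31 - 1*70) = -9026/(-195 + (31 - 1*70)²) = -9026/(-195 + (31 - 70)²) = -9026/(-195 + (-39)²) = -9026/(-195 + 1521) = -9026/1326 = -9026*1/1326 = -4513/663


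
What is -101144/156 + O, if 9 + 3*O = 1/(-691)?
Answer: -5851162/8983 ≈ -651.36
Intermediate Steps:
O = -6220/2073 (O = -3 + (1/3)/(-691) = -3 + (1/3)*(-1/691) = -3 - 1/2073 = -6220/2073 ≈ -3.0005)
-101144/156 + O = -101144/156 - 6220/2073 = -188*269/78 - 6220/2073 = -25286/39 - 6220/2073 = -5851162/8983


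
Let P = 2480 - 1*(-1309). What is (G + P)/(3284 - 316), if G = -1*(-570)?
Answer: 4359/2968 ≈ 1.4687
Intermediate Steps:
P = 3789 (P = 2480 + 1309 = 3789)
G = 570
(G + P)/(3284 - 316) = (570 + 3789)/(3284 - 316) = 4359/2968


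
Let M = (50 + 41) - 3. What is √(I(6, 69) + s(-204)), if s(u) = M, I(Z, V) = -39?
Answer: 7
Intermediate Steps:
M = 88 (M = 91 - 3 = 88)
s(u) = 88
√(I(6, 69) + s(-204)) = √(-39 + 88) = √49 = 7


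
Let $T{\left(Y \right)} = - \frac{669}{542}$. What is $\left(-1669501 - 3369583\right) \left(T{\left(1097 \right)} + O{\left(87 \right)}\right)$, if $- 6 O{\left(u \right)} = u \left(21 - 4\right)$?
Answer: $\frac{338303943424}{271} \approx 1.2484 \cdot 10^{9}$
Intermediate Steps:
$O{\left(u \right)} = - \frac{17 u}{6}$ ($O{\left(u \right)} = - \frac{u \left(21 - 4\right)}{6} = - \frac{u 17}{6} = - \frac{17 u}{6}$)
$T{\left(Y \right)} = - \frac{669}{542}$ ($T{\left(Y \right)} = \left(-669\right) \frac{1}{542} = - \frac{669}{542}$)
$\left(-1669501 - 3369583\right) \left(T{\left(1097 \right)} + O{\left(87 \right)}\right) = \left(-1669501 - 3369583\right) \left(- \frac{669}{542} - \frac{493}{2}\right) = - 5039084 \left(- \frac{669}{542} - \frac{493}{2}\right) = \left(-5039084\right) \left(- \frac{67136}{271}\right) = \frac{338303943424}{271}$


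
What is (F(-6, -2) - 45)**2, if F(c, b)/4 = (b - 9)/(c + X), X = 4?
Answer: 529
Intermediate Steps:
F(c, b) = 4*(-9 + b)/(4 + c) (F(c, b) = 4*((b - 9)/(c + 4)) = 4*((-9 + b)/(4 + c)) = 4*(-9 + b)/(4 + c))
(F(-6, -2) - 45)**2 = (4*(-9 - 2)/(4 - 6) - 45)**2 = (4*(-11)/(-2) - 45)**2 = (4*(-1/2)*(-11) - 45)**2 = (22 - 45)**2 = (-23)**2 = 529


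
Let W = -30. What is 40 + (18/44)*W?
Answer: 305/11 ≈ 27.727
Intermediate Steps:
40 + (18/44)*W = 40 + (18/44)*(-30) = 40 + (18*(1/44))*(-30) = 40 + (9/22)*(-30) = 40 - 135/11 = 305/11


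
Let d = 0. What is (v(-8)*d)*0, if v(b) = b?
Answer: 0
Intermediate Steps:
(v(-8)*d)*0 = -8*0*0 = 0*0 = 0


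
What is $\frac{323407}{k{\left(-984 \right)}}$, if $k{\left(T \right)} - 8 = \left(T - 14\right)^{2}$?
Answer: $\frac{323407}{996012} \approx 0.3247$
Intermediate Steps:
$k{\left(T \right)} = 8 + \left(-14 + T\right)^{2}$ ($k{\left(T \right)} = 8 + \left(T - 14\right)^{2} = 8 + \left(-14 + T\right)^{2}$)
$\frac{323407}{k{\left(-984 \right)}} = \frac{323407}{8 + \left(-14 - 984\right)^{2}} = \frac{323407}{8 + \left(-998\right)^{2}} = \frac{323407}{8 + 996004} = \frac{323407}{996012}$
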